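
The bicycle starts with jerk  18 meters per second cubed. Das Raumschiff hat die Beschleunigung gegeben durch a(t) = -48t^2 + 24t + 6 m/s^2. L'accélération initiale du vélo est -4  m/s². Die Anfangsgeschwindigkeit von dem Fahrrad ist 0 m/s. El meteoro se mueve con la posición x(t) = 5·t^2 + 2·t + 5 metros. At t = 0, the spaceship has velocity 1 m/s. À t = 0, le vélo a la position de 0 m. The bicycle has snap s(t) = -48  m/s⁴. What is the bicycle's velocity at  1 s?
To solve this, we need to take 3 antiderivatives of our snap equation s(t) = -48. Integrating snap and using the initial condition j(0) = 18, we get j(t) = 18 - 48·t. The antiderivative of jerk is acceleration. Using a(0) = -4, we get a(t) = -24·t^2 + 18·t - 4. Finding the integral of a(t) and using v(0) = 0: v(t) = t·(-8·t^2 + 9·t - 4). From the given velocity equation v(t) = t·(-8·t^2 + 9·t - 4), we substitute t = 1 to get v = -3.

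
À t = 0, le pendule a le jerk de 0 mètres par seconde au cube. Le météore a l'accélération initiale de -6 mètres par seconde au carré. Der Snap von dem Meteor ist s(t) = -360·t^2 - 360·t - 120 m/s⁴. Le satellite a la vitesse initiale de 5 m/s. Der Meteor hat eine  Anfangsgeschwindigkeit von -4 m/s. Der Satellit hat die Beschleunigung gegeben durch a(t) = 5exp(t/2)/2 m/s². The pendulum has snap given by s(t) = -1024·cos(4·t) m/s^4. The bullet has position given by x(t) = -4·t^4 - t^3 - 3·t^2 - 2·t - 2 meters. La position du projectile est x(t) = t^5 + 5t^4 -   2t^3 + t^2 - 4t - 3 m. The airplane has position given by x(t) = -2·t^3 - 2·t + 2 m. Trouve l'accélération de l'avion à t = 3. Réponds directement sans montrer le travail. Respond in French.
La réponse est -36.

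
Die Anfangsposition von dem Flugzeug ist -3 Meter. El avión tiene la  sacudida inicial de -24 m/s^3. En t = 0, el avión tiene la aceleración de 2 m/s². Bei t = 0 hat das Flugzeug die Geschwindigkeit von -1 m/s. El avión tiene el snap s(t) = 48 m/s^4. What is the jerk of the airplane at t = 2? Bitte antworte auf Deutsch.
Wir müssen die Stammfunktion unserer Gleichung für den Snap s(t) = 48 1-mal finden. Das Integral von dem Snap, mit j(0) = -24, ergibt den Ruck: j(t) = 48·t - 24. Wir haben den Ruck j(t) = 48·t - 24. Durch Einsetzen von t = 2: j(2) = 72.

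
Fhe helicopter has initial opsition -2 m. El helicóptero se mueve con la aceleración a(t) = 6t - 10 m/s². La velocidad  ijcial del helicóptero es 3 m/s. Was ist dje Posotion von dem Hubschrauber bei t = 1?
Um dies zu lösen, müssen wir 2 Integrale unserer Gleichung für die Beschleunigung a(t) = 6·t - 10 finden. Durch Integration von der Beschleunigung und Verwendung der Anfangsbedingung v(0) = 3, erhalten wir v(t) = 3·t^2 - 10·t + 3. Die Stammfunktion von der Geschwindigkeit ist die Position. Mit x(0) = -2 erhalten wir x(t) = t^3 - 5·t^2 + 3·t - 2. Mit x(t) = t^3 - 5·t^2 + 3·t - 2 und Einsetzen von t = 1, finden wir x = -3.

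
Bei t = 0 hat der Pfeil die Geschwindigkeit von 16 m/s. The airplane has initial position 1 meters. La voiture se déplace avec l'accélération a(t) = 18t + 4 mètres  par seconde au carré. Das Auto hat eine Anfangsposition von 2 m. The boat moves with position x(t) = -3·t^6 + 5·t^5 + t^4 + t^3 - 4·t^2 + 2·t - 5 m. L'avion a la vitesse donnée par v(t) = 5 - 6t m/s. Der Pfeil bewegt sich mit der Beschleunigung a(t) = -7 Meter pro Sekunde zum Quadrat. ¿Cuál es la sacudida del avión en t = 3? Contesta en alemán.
Wir müssen unsere Gleichung für die Geschwindigkeit v(t) = 5 - 6·t 2-mal ableiten. Die Ableitung von der Geschwindigkeit ergibt die Beschleunigung: a(t) = -6. Die Ableitung von der Beschleunigung ergibt den Ruck: j(t) = 0. Aus der Gleichung für den Ruck j(t) = 0, setzen wir t = 3 ein und erhalten j = 0.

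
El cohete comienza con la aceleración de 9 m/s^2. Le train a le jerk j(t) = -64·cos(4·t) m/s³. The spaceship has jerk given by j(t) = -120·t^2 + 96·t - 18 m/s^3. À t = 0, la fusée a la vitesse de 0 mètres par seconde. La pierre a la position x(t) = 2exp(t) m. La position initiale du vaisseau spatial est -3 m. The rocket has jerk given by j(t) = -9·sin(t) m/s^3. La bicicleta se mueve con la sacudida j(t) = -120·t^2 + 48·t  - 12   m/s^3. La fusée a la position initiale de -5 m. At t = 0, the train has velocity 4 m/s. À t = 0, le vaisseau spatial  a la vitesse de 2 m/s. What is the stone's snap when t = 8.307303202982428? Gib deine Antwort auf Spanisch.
Partiendo de la posición x(t) = 2·exp(t), tomamos 4 derivadas. La derivada de la posición da la velocidad: v(t) = 2·exp(t). La derivada de la velocidad da la aceleración: a(t) = 2·exp(t). La derivada de la aceleración da la sacudida: j(t) = 2·exp(t). Tomando d/dt de j(t), encontramos s(t) = 2·exp(t). Usando s(t) = 2·exp(t) y sustituyendo t = 8.307303202982428, encontramos s = 8106.73424517862.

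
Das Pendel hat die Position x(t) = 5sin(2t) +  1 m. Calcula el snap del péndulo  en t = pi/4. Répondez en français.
Pour résoudre ceci, nous devons prendre 4 dérivées de notre équation de la position x(t) = 5·sin(2·t) + 1. En dérivant la position, nous obtenons la vitesse: v(t) = 10·cos(2·t). En prenant d/dt de v(t), nous trouvons a(t) = -20·sin(2·t). En dérivant l'accélération, nous obtenons le jerk: j(t) = -40·cos(2·t). En prenant d/dt de j(t), nous trouvons s(t) = 80·sin(2·t). En utilisant s(t) = 80·sin(2·t) et en substituant t = pi/4, nous trouvons s = 80.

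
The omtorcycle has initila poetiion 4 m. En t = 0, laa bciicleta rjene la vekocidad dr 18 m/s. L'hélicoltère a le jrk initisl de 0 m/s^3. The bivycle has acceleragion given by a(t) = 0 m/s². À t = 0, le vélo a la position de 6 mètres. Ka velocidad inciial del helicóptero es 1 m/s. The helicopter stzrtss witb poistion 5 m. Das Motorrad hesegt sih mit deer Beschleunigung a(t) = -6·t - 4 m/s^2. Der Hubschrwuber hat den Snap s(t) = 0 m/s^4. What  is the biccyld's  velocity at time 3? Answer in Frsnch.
Nous devons intégrer notre équation de l'accélération a(t) = 0 1 fois. En prenant ∫a(t)dt et en appliquant v(0) = 18, nous trouvons v(t) = 18. En utilisant v(t) = 18 et en substituant t = 3, nous trouvons v = 18.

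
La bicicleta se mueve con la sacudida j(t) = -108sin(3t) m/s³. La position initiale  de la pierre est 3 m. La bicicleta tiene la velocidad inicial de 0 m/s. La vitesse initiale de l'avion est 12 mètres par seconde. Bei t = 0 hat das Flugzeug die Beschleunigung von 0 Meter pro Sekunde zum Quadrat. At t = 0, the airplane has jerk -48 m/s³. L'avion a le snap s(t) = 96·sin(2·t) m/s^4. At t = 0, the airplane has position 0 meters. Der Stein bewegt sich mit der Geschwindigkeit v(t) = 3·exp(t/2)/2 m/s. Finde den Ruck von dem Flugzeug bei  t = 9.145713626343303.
Wir müssen unsere Gleichung für den Snap s(t) = 96·sin(2·t) 1-mal integrieren. Die Stammfunktion von dem Snap, mit j(0) = -48, ergibt den Ruck: j(t) = -48·cos(2·t). Mit j(t) = -48·cos(2·t) und Einsetzen von t = 9.145713626343303, finden wir j = -40.7158873064731.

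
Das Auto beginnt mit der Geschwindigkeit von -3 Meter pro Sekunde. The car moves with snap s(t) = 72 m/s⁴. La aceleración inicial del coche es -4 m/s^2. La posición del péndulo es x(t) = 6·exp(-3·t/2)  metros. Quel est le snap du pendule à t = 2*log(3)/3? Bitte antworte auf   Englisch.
We must differentiate our position equation x(t) = 6·exp(-3·t/2) 4 times. Differentiating position, we get velocity: v(t) = -9·exp(-3·t/2). Taking d/dt of v(t), we find a(t) = 27·exp(-3·t/2)/2. Differentiating acceleration, we get jerk: j(t) = -81·exp(-3·t/2)/4. Taking d/dt of j(t), we find s(t) = 243·exp(-3·t/2)/8. We have snap s(t) = 243·exp(-3·t/2)/8. Substituting t = 2*log(3)/3: s(2*log(3)/3) = 81/8.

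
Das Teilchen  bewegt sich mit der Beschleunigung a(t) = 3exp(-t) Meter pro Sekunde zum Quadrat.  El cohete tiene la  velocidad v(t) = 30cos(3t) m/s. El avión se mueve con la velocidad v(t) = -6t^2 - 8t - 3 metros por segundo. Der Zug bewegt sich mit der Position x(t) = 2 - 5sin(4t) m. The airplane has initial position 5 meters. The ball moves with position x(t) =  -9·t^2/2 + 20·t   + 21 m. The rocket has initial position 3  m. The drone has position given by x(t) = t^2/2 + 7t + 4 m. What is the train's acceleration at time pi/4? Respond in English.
We must differentiate our position equation x(t) = 2 - 5·sin(4·t) 2 times. Differentiating position, we get velocity: v(t) = -20·cos(4·t). Taking d/dt of v(t), we find a(t) = 80·sin(4·t). We have acceleration a(t) = 80·sin(4·t). Substituting t = pi/4: a(pi/4) = 0.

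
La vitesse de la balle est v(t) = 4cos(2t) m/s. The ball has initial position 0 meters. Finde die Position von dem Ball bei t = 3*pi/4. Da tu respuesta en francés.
Pour résoudre ceci, nous devons prendre 1 intégrale de notre équation de la vitesse v(t) = 4·cos(2·t). En intégrant la vitesse et en utilisant la condition initiale x(0) = 0, nous obtenons x(t) = 2·sin(2·t). Nous avons la position x(t) = 2·sin(2·t). En substituant t = 3*pi/4: x(3*pi/4) = -2.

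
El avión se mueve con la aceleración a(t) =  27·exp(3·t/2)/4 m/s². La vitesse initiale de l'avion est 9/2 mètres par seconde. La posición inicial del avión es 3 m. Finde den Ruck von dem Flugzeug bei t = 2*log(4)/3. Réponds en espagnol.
Para resolver esto, necesitamos tomar 1 derivada de nuestra ecuación de la aceleración a(t) = 27·exp(3·t/2)/4. Derivando la aceleración, obtenemos la sacudida: j(t) = 81·exp(3·t/2)/8. De la ecuación de la sacudida j(t) = 81·exp(3·t/2)/8, sustituimos t = 2*log(4)/3 para obtener j = 81/2.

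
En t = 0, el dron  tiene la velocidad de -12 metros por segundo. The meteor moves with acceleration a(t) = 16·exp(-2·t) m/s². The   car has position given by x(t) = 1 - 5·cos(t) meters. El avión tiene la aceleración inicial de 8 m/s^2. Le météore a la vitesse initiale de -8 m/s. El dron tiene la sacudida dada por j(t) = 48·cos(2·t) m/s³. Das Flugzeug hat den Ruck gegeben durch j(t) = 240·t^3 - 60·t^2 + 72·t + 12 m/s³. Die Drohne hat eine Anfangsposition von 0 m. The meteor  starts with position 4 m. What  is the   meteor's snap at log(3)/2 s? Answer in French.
En partant de l'accélération a(t) = 16·exp(-2·t), nous prenons 2 dérivées. En dérivant l'accélération, nous obtenons le jerk: j(t) = -32·exp(-2·t). La dérivée du jerk donne le snap: s(t) = 64·exp(-2·t). De l'équation du snap s(t) = 64·exp(-2·t), nous substituons t = log(3)/2 pour obtenir s = 64/3.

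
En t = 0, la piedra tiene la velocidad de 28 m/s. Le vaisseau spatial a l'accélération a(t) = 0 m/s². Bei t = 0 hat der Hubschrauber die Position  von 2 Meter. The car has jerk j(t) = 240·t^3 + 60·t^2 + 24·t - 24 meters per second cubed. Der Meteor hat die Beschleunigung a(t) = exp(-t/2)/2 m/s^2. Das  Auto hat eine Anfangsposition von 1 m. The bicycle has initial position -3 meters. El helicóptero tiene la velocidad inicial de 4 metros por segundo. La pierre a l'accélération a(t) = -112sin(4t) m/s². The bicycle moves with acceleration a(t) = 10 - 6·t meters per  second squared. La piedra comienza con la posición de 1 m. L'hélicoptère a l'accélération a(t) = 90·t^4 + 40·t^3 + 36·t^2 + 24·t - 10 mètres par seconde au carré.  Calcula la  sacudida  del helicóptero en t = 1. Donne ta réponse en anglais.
Starting from acceleration a(t) = 90·t^4 + 40·t^3 + 36·t^2 + 24·t - 10, we take 1 derivative. Differentiating acceleration, we get jerk: j(t) = 360·t^3 + 120·t^2 + 72·t + 24. Using j(t) = 360·t^3 + 120·t^2 + 72·t + 24 and substituting t = 1, we find j = 576.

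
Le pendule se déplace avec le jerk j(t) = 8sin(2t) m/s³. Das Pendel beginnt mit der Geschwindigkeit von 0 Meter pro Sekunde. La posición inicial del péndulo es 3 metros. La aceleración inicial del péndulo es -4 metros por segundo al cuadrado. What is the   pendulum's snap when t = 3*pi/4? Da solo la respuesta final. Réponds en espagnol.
s(3*pi/4) = 0.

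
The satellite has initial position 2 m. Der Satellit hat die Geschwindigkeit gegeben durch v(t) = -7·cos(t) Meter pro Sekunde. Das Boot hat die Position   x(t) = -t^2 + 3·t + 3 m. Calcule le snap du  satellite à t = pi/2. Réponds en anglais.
We must differentiate our velocity equation v(t) = -7·cos(t) 3 times. The derivative of velocity gives acceleration: a(t) = 7·sin(t). The derivative of acceleration gives jerk: j(t) = 7·cos(t). Differentiating jerk, we get snap: s(t) = -7·sin(t). Using s(t) = -7·sin(t) and substituting t = pi/2, we find s = -7.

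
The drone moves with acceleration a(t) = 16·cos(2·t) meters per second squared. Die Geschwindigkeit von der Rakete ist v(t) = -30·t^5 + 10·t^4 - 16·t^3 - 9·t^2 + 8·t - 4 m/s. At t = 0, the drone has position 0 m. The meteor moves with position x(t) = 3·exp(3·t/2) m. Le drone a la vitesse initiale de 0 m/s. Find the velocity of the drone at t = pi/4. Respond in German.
Ausgehend von der Beschleunigung a(t) = 16·cos(2·t), nehmen wir 1 Integral. Die Stammfunktion von der Beschleunigung, mit v(0) = 0, ergibt die Geschwindigkeit: v(t) = 8·sin(2·t). Mit v(t) = 8·sin(2·t) und Einsetzen von t = pi/4, finden wir v = 8.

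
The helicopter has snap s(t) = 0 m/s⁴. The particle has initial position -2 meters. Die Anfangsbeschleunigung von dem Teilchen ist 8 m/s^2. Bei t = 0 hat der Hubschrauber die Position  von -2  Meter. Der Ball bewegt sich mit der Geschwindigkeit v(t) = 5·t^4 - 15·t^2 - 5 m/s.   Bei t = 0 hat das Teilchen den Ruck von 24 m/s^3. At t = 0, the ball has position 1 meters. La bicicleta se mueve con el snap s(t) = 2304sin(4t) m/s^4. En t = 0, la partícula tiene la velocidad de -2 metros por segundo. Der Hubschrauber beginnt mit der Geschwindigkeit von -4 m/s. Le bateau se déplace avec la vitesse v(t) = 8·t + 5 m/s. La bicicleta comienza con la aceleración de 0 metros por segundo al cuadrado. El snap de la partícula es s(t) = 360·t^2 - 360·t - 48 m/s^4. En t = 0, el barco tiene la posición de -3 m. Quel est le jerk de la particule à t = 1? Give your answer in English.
We must find the integral of our snap equation s(t) = 360·t^2 - 360·t - 48 1 time. Finding the antiderivative of s(t) and using j(0) = 24: j(t) = 120·t^3 - 180·t^2 - 48·t + 24. We have jerk j(t) = 120·t^3 - 180·t^2 - 48·t + 24. Substituting t = 1: j(1) = -84.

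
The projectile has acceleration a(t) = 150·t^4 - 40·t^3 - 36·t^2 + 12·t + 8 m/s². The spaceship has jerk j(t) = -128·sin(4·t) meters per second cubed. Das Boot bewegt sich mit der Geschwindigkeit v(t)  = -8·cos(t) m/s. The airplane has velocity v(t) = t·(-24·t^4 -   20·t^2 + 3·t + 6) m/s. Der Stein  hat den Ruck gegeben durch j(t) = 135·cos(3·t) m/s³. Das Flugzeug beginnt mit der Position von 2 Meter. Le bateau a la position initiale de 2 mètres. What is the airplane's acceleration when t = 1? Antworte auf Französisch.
Pour résoudre ceci, nous devons prendre 1 dérivée de notre équation de la vitesse v(t) = t·(-24·t^4 - 20·t^2 + 3·t + 6). La dérivée de la vitesse donne l'accélération: a(t) = -24·t^4 - 20·t^2 + t·(-96·t^3 - 40·t + 3) + 3·t + 6. Nous avons l'accélération a(t) = -24·t^4 - 20·t^2 + t·(-96·t^3 - 40·t + 3) + 3·t + 6. En substituant t = 1: a(1) = -168.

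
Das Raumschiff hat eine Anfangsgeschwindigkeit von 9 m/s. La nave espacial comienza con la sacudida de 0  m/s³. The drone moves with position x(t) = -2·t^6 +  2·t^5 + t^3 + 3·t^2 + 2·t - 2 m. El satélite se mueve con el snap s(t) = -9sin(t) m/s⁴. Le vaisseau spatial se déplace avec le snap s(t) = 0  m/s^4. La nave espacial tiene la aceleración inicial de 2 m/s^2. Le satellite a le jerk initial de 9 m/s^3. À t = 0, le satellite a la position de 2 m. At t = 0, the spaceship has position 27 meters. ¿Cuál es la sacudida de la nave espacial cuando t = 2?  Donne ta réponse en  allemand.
Ausgehend von dem Snap s(t) = 0, nehmen wir 1 Stammfunktion. Die Stammfunktion von dem Snap ist der Ruck. Mit j(0) = 0 erhalten wir j(t) = 0. Aus der Gleichung für den Ruck j(t) = 0, setzen wir t = 2 ein und erhalten j = 0.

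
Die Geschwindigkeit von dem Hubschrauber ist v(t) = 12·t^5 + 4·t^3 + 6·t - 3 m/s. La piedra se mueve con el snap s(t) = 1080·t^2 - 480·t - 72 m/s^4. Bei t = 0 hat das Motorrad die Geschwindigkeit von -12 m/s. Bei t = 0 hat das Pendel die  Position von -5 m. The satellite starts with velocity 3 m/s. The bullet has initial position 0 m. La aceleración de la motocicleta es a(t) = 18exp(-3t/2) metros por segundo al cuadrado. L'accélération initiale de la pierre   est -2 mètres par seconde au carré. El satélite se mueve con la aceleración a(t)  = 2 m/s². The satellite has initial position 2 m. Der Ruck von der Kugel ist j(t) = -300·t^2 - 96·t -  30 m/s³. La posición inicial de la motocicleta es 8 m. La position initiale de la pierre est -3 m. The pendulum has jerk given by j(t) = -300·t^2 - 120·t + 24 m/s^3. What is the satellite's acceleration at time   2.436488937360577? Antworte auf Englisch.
From the given acceleration equation a(t) = 2, we substitute t = 2.436488937360577 to get a = 2.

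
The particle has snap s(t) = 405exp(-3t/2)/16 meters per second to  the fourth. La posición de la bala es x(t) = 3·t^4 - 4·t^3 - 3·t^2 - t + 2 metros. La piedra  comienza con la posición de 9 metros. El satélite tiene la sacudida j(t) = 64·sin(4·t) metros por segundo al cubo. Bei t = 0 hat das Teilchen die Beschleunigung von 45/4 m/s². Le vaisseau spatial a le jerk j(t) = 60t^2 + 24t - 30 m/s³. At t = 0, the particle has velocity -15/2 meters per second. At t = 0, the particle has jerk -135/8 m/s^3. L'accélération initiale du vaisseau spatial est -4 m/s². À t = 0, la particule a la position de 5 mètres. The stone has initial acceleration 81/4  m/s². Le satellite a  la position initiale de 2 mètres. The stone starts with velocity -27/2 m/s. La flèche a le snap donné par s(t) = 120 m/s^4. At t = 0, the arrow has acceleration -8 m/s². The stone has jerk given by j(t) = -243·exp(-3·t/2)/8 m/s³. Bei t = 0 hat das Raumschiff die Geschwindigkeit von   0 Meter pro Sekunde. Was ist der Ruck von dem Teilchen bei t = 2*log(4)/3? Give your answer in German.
Ausgehend von dem Snap s(t) = 405·exp(-3·t/2)/16, nehmen wir 1 Stammfunktion. Die Stammfunktion von dem Snap ist der Ruck. Mit j(0) = -135/8 erhalten wir j(t) = -135·exp(-3·t/2)/8. Mit j(t) = -135·exp(-3·t/2)/8 und Einsetzen von t = 2*log(4)/3, finden wir j = -135/32.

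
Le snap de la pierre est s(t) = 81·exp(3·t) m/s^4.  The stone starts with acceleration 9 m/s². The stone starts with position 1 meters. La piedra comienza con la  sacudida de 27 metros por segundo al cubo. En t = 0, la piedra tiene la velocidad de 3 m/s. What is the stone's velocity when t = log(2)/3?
To find the answer, we compute 3 antiderivatives of s(t) = 81·exp(3·t). Taking ∫s(t)dt and applying j(0) = 27, we find j(t) = 27·exp(3·t). Integrating jerk and using the initial condition a(0) = 9, we get a(t) = 9·exp(3·t). The integral of acceleration, with v(0) = 3, gives velocity: v(t) = 3·exp(3·t). Using v(t) = 3·exp(3·t) and substituting t = log(2)/3, we find v = 6.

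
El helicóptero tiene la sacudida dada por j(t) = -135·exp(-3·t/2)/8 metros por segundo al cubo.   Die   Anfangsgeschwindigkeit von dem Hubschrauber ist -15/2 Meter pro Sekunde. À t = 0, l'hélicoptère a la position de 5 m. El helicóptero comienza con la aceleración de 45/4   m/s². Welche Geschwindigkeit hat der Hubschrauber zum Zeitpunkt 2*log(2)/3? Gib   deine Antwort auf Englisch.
To find the answer, we compute 2 integrals of j(t) = -135·exp(-3·t/2)/8. Integrating jerk and using the initial condition a(0) = 45/4, we get a(t) = 45·exp(-3·t/2)/4. The antiderivative of acceleration is velocity. Using v(0) = -15/2, we get v(t) = -15·exp(-3·t/2)/2. Using v(t) = -15·exp(-3·t/2)/2 and substituting t = 2*log(2)/3, we find v = -15/4.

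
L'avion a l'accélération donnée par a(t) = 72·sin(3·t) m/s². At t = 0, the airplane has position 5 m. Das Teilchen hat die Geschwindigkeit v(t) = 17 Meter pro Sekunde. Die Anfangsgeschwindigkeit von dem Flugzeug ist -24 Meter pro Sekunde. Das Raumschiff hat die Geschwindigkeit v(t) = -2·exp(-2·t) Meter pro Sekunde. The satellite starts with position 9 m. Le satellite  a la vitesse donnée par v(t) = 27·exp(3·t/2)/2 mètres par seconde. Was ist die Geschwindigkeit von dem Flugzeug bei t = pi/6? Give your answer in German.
Ausgehend von der Beschleunigung a(t) = 72·sin(3·t), nehmen wir 1 Integral. Durch Integration von der Beschleunigung und Verwendung der Anfangsbedingung v(0) = -24, erhalten wir v(t) = -24·cos(3·t). Mit v(t) = -24·cos(3·t) und Einsetzen von t = pi/6, finden wir v = 0.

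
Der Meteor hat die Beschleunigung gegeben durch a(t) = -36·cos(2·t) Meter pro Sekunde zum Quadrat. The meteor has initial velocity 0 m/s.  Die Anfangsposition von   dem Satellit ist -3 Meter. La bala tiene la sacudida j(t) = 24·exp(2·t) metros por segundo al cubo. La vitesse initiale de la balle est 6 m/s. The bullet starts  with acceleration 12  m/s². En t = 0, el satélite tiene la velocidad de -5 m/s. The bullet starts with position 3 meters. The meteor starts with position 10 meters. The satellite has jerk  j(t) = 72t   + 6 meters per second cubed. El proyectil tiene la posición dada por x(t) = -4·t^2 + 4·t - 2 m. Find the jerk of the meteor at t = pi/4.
We must differentiate our acceleration equation a(t) = -36·cos(2·t) 1 time. The derivative of acceleration gives jerk: j(t) = 72·sin(2·t). From the given jerk equation j(t) = 72·sin(2·t), we substitute t = pi/4 to get j = 72.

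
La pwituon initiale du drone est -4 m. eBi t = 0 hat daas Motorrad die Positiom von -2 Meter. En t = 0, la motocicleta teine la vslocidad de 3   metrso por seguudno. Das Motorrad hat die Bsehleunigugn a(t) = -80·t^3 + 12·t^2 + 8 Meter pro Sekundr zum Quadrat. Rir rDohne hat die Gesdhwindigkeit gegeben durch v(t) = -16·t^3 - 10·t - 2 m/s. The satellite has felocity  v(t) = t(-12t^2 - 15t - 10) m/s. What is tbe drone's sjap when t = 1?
Starting from velocity v(t) = -16·t^3 - 10·t - 2, we take 3 derivatives. Taking d/dt of v(t), we find a(t) = -48·t^2 - 10. Taking d/dt of a(t), we find j(t) = -96·t. The derivative of jerk gives snap: s(t) = -96. From the given snap equation s(t) = -96, we substitute t = 1 to get s = -96.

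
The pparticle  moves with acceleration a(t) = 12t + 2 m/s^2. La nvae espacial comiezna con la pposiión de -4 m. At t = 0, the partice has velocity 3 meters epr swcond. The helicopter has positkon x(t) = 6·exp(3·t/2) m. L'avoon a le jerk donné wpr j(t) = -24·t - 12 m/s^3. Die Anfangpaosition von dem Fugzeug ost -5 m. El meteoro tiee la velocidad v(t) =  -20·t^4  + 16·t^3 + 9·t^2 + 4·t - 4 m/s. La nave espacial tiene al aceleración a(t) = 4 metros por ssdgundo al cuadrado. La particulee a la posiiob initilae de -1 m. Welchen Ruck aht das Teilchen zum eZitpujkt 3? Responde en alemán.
Ausgehend von der Beschleunigung a(t) = 12·t + 2, nehmen wir 1 Ableitung. Die Ableitung von der Beschleunigung ergibt den Ruck: j(t) = 12. Wir haben den Ruck j(t) = 12. Durch Einsetzen von t = 3: j(3) = 12.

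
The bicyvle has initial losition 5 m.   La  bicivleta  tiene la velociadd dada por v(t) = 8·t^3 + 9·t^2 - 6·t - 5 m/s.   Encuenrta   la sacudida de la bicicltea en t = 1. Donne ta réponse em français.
Nous devons dériver notre équation de la vitesse v(t) = 8·t^3 + 9·t^2 - 6·t - 5 2 fois. En dérivant la vitesse, nous obtenons l'accélération: a(t) = 24·t^2 + 18·t - 6. En prenant d/dt de a(t), nous trouvons j(t) = 48·t + 18. Nous avons le jerk j(t) = 48·t + 18. En substituant t = 1: j(1) = 66.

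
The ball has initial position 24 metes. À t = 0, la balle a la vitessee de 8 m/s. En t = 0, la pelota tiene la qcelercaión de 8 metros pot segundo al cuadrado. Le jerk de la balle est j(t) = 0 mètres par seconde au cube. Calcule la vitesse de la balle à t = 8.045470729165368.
Nous devons trouver l'intégrale de notre équation du jerk j(t) = 0 2 fois. L'intégrale du jerk, avec a(0) = 8, donne l'accélération: a(t) = 8. L'intégrale de l'accélération est la vitesse. En utilisant v(0) = 8, nous obtenons v(t) = 8·t + 8. En utilisant v(t) = 8·t + 8 et en substituant t = 8.045470729165368, nous trouvons v = 72.3637658333229.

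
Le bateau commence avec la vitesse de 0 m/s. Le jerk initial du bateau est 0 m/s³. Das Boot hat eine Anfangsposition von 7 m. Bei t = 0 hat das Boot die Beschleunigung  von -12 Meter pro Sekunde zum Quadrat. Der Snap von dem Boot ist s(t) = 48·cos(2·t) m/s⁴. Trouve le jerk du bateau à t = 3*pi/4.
Nous devons trouver la primitive de notre équation du snap s(t) = 48·cos(2·t) 1 fois. L'intégrale du snap, avec j(0) = 0, donne le jerk: j(t) = 24·sin(2·t). Nous avons le jerk j(t) = 24·sin(2·t). En substituant t = 3*pi/4: j(3*pi/4) = -24.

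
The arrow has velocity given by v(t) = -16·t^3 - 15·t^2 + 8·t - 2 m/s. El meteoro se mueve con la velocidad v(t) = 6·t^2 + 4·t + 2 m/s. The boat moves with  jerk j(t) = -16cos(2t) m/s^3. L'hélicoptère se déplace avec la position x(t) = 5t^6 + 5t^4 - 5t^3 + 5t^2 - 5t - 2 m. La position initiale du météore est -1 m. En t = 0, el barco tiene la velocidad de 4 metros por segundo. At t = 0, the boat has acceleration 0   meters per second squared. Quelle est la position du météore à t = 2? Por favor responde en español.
Partiendo de la velocidad v(t) = 6·t^2 + 4·t + 2, tomamos 1 integral. La antiderivada de la velocidad es la posición. Usando x(0) = -1, obtenemos x(t) = 2·t^3 + 2·t^2 + 2·t - 1. Usando x(t) = 2·t^3 + 2·t^2 + 2·t - 1 y sustituyendo t = 2, encontramos x = 27.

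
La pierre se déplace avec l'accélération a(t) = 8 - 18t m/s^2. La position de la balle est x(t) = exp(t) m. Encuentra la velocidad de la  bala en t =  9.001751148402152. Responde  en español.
Para resolver esto, necesitamos tomar 1 derivada de nuestra ecuación de la posición x(t) = exp(t). La derivada de la posición da la velocidad: v(t) = exp(t). Tenemos la velocidad v(t) = exp(t). Sustituyendo t = 9.001751148402152: v(9.001751148402152) = 8117.28606144041.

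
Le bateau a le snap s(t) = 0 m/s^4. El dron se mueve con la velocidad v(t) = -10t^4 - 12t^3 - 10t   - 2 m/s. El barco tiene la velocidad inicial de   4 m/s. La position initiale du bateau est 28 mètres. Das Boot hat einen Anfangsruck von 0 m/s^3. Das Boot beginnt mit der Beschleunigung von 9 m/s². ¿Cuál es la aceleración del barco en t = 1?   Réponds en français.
Nous devons trouver l'intégrale de notre équation du snap s(t) = 0 2 fois. L'intégrale du snap est le jerk. En utilisant j(0) = 0, nous obtenons j(t) = 0. La primitive du jerk est l'accélération. En utilisant a(0) = 9, nous obtenons a(t) = 9. En utilisant a(t) = 9 et en substituant t = 1, nous trouvons a = 9.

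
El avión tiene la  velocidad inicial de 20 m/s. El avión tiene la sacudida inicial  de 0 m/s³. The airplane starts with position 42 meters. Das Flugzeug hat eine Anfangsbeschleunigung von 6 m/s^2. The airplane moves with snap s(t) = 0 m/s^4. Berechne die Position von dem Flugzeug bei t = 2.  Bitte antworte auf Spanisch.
Partiendo del snap s(t) = 0, tomamos 4 antiderivadas. La integral del snap es la sacudida. Usando j(0) = 0, obtenemos j(t) = 0. La integral de la sacudida es la aceleración. Usando a(0) = 6, obtenemos a(t) = 6. Integrando la aceleración y usando la condición inicial v(0) = 20, obtenemos v(t) = 6·t + 20. La integral de la velocidad es la posición. Usando x(0) = 42, obtenemos x(t) = 3·t^2 + 20·t + 42. De la ecuación de la posición x(t) = 3·t^2 + 20·t + 42, sustituimos t = 2 para obtener x = 94.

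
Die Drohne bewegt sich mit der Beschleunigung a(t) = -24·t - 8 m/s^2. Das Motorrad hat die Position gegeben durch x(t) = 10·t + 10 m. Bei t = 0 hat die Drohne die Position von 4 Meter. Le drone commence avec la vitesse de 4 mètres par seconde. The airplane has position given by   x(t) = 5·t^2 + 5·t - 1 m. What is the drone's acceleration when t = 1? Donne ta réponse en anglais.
We have acceleration a(t) = -24·t - 8. Substituting t = 1: a(1) = -32.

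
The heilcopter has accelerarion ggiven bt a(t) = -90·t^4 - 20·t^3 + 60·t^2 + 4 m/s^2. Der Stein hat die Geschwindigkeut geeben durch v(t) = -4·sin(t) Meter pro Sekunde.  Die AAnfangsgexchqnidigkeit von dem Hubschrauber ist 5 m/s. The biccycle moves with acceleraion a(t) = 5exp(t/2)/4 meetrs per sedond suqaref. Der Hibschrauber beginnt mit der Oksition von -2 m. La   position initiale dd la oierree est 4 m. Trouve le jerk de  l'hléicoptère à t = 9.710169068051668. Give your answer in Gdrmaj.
Ausgehend von der Beschleunigung a(t) = -90·t^4 - 20·t^3 + 60·t^2 + 4, nehmen wir 1 Ableitung. Durch Ableiten von der Beschleunigung erhalten wir den Ruck: j(t) = -360·t^3 - 60·t^2 + 120·t. Mit j(t) = -360·t^3 - 60·t^2 + 120·t und Einsetzen von t = 9.710169068051668, finden wir j = -334088.738634817.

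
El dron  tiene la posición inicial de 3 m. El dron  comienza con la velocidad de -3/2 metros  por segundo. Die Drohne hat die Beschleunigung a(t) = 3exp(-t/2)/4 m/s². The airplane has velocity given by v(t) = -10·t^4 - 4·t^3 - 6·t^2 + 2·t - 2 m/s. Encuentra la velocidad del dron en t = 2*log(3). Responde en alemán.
Um dies zu lösen, müssen wir 1 Stammfunktion unserer Gleichung für die Beschleunigung a(t) = 3·exp(-t/2)/4 finden. Mit ∫a(t)dt und Anwendung von v(0) = -3/2, finden wir v(t) = -3·exp(-t/2)/2. Mit v(t) = -3·exp(-t/2)/2 und Einsetzen von t = 2*log(3), finden wir v = -1/2.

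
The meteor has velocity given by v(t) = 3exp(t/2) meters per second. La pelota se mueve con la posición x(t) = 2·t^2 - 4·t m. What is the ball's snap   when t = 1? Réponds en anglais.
We must differentiate our position equation x(t) = 2·t^2 - 4·t 4 times. Differentiating position, we get velocity: v(t) = 4·t - 4. The derivative of velocity gives acceleration: a(t) = 4. The derivative of acceleration gives jerk: j(t) = 0. Taking d/dt of j(t), we find s(t) = 0. We have snap s(t) = 0. Substituting t = 1: s(1) = 0.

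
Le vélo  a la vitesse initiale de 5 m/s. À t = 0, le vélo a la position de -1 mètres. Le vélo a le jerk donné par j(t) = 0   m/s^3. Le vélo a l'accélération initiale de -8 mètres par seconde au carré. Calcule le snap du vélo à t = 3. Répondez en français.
En partant du jerk j(t) = 0, nous prenons 1 dérivée. En dérivant le jerk, nous obtenons le snap: s(t) = 0. En utilisant s(t) = 0 et en substituant t = 3, nous trouvons s = 0.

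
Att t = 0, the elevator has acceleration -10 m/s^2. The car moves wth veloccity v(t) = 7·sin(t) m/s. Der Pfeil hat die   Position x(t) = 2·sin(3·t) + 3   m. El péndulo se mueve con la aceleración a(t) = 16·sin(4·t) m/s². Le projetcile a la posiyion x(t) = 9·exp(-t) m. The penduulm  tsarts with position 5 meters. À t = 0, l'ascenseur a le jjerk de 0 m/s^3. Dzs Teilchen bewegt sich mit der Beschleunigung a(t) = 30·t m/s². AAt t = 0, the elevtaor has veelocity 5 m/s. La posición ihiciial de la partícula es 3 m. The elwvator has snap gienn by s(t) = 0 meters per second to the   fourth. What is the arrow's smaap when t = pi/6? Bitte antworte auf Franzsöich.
En partant de la position x(t) = 2·sin(3·t) + 3, nous prenons 4 dérivées. En dérivant la position, nous obtenons la vitesse: v(t) = 6·cos(3·t). En prenant d/dt de v(t), nous trouvons a(t) = -18·sin(3·t). La dérivée de l'accélération donne le jerk: j(t) = -54·cos(3·t). En dérivant le jerk, nous obtenons le snap: s(t) = 162·sin(3·t). Nous avons le snap s(t) = 162·sin(3·t). En substituant t = pi/6: s(pi/6) = 162.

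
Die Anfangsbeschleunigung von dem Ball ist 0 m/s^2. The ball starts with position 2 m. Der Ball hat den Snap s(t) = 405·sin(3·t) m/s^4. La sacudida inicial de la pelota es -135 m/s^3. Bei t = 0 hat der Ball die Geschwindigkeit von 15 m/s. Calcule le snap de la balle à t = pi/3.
De l'équation du snap s(t) = 405·sin(3·t), nous substituons t = pi/3 pour obtenir s = 0.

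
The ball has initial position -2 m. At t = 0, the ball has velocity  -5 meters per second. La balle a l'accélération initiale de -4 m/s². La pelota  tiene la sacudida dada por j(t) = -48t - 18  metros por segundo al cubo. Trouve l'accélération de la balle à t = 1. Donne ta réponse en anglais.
We must find the integral of our jerk equation j(t) = -48·t - 18 1 time. Finding the antiderivative of j(t) and using a(0) = -4: a(t) = -24·t^2 - 18·t - 4. From the given acceleration equation a(t) = -24·t^2 - 18·t - 4, we substitute t = 1 to get a = -46.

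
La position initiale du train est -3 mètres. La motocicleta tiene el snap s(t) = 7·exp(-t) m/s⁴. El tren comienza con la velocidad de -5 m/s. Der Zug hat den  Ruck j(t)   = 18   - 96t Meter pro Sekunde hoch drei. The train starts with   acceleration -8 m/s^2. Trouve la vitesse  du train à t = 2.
Pour résoudre ceci, nous devons prendre 2 primitives de notre équation du jerk j(t) = 18 - 96·t. En intégrant le jerk et en utilisant la condition initiale a(0) = -8, nous obtenons a(t) = -48·t^2 + 18·t - 8. En prenant ∫a(t)dt et en appliquant v(0) = -5, nous trouvons v(t) = -16·t^3 + 9·t^2 - 8·t - 5. En utilisant v(t) = -16·t^3 + 9·t^2 - 8·t - 5 et en substituant t = 2, nous trouvons v = -113.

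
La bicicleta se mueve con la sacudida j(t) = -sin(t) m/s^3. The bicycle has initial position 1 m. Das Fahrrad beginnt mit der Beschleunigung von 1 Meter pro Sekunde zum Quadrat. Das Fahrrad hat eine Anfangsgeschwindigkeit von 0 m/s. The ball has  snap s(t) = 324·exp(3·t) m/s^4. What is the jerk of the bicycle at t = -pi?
Using j(t) = -sin(t) and substituting t = -pi, we find j = 0.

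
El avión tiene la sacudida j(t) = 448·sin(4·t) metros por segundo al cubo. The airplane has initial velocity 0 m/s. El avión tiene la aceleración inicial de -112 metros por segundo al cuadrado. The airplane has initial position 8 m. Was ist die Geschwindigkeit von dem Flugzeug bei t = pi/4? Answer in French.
Pour résoudre ceci, nous devons prendre 2 intégrales de notre équation du jerk j(t) = 448·sin(4·t). En intégrant le jerk et en utilisant la condition initiale a(0) = -112, nous obtenons a(t) = -112·cos(4·t). L'intégrale de l'accélération, avec v(0) = 0, donne la vitesse: v(t) = -28·sin(4·t). Nous avons la vitesse v(t) = -28·sin(4·t). En substituant t = pi/4: v(pi/4) = 0.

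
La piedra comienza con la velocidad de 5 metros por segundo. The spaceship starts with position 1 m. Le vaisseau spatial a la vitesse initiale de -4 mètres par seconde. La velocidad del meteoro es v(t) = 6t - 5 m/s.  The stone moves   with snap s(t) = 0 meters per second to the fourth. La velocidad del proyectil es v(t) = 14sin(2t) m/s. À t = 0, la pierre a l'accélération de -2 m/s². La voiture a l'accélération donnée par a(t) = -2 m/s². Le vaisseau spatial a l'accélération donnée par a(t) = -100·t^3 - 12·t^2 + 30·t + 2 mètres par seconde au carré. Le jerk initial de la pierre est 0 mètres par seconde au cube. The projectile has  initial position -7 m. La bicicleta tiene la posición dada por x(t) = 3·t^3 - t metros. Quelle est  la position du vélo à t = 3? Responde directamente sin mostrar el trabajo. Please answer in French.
x(3) = 78.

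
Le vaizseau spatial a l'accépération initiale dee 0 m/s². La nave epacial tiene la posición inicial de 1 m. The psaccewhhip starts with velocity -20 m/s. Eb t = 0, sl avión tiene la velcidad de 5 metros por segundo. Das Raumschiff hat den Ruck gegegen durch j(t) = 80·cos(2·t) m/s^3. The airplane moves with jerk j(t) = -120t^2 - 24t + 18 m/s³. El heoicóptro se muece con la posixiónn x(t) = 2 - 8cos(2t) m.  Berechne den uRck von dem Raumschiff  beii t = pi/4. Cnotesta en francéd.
De l'équation du jerk j(t) = 80·cos(2·t), nous substituons t = pi/4 pour obtenir j = 0.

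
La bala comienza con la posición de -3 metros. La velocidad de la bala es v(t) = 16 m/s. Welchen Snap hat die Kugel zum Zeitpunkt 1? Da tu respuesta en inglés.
To solve this, we need to take 3 derivatives of our velocity equation v(t) = 16. The derivative of velocity gives acceleration: a(t) = 0. Differentiating acceleration, we get jerk: j(t) = 0. The derivative of jerk gives snap: s(t) = 0. From the given snap equation s(t) = 0, we substitute t = 1 to get s = 0.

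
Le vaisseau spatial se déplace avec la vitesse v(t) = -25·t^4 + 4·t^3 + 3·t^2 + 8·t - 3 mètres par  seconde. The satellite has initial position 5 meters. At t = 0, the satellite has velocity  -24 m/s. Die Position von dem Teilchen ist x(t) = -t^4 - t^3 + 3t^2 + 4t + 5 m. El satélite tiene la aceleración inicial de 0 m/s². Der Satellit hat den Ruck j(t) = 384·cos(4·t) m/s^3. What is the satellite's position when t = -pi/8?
We must find the integral of our jerk equation j(t) = 384·cos(4·t) 3 times. The antiderivative of jerk is acceleration. Using a(0) = 0, we get a(t) = 96·sin(4·t). Finding the antiderivative of a(t) and using v(0) = -24: v(t) = -24·cos(4·t). Taking ∫v(t)dt and applying x(0) = 5, we find x(t) = 5 - 6·sin(4·t). From the given position equation x(t) = 5 - 6·sin(4·t), we substitute t = -pi/8 to get x = 11.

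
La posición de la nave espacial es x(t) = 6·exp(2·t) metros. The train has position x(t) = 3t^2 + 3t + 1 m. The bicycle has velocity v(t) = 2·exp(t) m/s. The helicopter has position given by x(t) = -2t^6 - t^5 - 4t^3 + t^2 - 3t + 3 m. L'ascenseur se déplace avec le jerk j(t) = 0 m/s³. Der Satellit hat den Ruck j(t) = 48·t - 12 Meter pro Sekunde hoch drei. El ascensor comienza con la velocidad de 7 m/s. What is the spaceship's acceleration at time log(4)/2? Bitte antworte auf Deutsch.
Wir müssen unsere Gleichung für die Position x(t) = 6·exp(2·t) 2-mal ableiten. Die Ableitung von der Position ergibt die Geschwindigkeit: v(t) = 12·exp(2·t). Die Ableitung von der Geschwindigkeit ergibt die Beschleunigung: a(t) = 24·exp(2·t). Aus der Gleichung für die Beschleunigung a(t) = 24·exp(2·t), setzen wir t = log(4)/2 ein und erhalten a = 96.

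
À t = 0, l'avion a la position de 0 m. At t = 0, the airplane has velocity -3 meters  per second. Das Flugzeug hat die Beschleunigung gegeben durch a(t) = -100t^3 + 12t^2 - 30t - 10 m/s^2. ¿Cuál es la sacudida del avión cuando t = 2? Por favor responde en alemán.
Um dies zu lösen, müssen wir 1 Ableitung unserer Gleichung für die Beschleunigung a(t) = -100·t^3 + 12·t^2 - 30·t - 10 nehmen. Durch Ableiten von der Beschleunigung erhalten wir den Ruck: j(t) = -300·t^2 + 24·t - 30. Mit j(t) = -300·t^2 + 24·t - 30 und Einsetzen von t = 2, finden wir j = -1182.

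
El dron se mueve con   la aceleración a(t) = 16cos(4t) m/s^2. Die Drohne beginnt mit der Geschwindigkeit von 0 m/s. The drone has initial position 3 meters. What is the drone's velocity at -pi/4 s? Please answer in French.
En partant de l'accélération a(t) = 16·cos(4·t), nous prenons 1 intégrale. En intégrant l'accélération et en utilisant la condition initiale v(0) = 0, nous obtenons v(t) = 4·sin(4·t). En utilisant v(t) = 4·sin(4·t) et en substituant t = -pi/4, nous trouvons v = 0.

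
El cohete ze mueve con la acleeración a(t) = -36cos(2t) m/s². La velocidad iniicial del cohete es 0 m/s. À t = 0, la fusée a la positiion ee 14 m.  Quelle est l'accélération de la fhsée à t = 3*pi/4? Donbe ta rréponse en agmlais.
We have acceleration a(t) = -36·cos(2·t). Substituting t = 3*pi/4: a(3*pi/4) = 0.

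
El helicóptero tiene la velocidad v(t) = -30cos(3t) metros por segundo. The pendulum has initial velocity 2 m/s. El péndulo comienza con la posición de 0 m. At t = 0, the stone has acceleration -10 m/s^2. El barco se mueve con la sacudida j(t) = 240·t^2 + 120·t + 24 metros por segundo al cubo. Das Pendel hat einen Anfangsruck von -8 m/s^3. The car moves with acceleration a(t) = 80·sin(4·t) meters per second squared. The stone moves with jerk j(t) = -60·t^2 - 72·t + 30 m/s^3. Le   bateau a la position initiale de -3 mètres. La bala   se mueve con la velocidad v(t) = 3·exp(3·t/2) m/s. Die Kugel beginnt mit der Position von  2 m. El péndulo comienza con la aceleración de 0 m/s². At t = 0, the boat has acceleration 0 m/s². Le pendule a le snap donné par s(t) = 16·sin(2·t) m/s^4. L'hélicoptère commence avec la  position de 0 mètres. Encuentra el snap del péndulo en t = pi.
Usando s(t) = 16·sin(2·t) y sustituyendo t = pi, encontramos s = 0.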